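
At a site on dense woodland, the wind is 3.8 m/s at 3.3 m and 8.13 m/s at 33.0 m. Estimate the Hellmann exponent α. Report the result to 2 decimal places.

α ≈ 0.33

Power law: V₂/V₁ = (z₂/z₁)^α ⇒ α = ln(V₂/V₁) / ln(z₂/z₁)
α = ln(8.13/3.8) / ln(33.0/3.3) = ln(2.1395) / ln(10.0000)
  = 0.76056 / 2.30259 = 0.33031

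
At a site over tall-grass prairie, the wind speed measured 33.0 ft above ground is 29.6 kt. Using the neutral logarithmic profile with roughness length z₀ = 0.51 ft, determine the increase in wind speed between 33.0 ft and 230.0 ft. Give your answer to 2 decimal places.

Log law: V₂ = V₁ · ln(z₂/z₀)/ln(z₁/z₀) = 29.6 × 6.1114/4.1699 = 43.3824 kt
ΔV = 43.3824 − 29.6 = 13.7824 kt

13.78 kt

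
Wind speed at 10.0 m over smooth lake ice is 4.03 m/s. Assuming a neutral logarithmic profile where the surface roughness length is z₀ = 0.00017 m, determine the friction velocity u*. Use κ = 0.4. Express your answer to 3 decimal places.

u* ≈ 0.147 m/s

Log law: V(z) = (u*/κ) · ln(z/z₀) ⇒ u* = κ · V / ln(z/z₀)
u* = 0.4 × 4.03 / ln(10.0/0.00017) = 0.4 × 4.03 / 10.9823
   = 1.6120 / 10.9823 = 0.1468 m/s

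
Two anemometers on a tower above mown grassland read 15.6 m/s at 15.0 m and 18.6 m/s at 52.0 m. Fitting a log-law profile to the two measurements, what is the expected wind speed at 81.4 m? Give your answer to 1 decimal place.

Log law: V ∝ ln(z/z₀). From the pair, with r = V₁/V₂ = 0.83871,
ln z₀ = (ln z₁ − r·ln z₂)/(1 − r) = (2.7081 − 0.83871×3.9512)/0.16129 = -3.7566 → z₀ = 0.02336 m
V₃ = V₁ · ln(z₃/z₀)/ln(z₁/z₀) = 15.6 × 8.1559/6.4646 = 19.6814 m/s

19.7 m/s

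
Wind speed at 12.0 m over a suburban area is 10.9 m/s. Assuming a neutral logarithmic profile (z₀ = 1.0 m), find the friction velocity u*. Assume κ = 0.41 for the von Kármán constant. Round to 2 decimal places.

u* ≈ 1.80 m/s

Log law: V(z) = (u*/κ) · ln(z/z₀) ⇒ u* = κ · V / ln(z/z₀)
u* = 0.41 × 10.9 / ln(12.0/1.0) = 0.41 × 10.9 / 2.4849
   = 4.4690 / 2.4849 = 1.7985 m/s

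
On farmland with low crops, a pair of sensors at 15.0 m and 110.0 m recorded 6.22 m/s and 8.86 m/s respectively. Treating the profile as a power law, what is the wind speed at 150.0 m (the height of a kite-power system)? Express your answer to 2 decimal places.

9.36 m/s

First find α: α = ln(V₂/V₁)/ln(z₂/z₁) = ln(8.86/6.22)/ln(110.0/15.0) = 0.35378/1.99243 = 0.1776
Extrapolate from 110.0 m to 150.0 m: V₃ = 8.86 × (150.0/110.0)^0.1776 = 8.86 × 1.0566 = 9.3616 m/s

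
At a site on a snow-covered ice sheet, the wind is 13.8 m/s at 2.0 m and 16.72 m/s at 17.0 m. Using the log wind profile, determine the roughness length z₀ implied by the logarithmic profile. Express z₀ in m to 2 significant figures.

Log law: V(z) ∝ ln(z/z₀). With r = V₁/V₂ = 13.8/16.72 = 0.82536,
r · ln(z₂/z₀) = ln(z₁/z₀) ⇒ ln z₀ = (ln z₁ − r·ln z₂)/(1 − r)
ln z₀ = (0.69315 − 0.82536×2.83321) / 0.17464 = -9.4209
z₀ = exp(-9.4209) = 0.00008102 m

z₀ ≈ 0.000081 m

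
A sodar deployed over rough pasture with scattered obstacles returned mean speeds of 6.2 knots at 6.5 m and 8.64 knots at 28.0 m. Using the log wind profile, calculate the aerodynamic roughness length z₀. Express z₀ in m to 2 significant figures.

Log law: V(z) ∝ ln(z/z₀). With r = V₁/V₂ = 6.2/8.64 = 0.71759,
r · ln(z₂/z₀) = ln(z₁/z₀) ⇒ ln z₀ = (ln z₁ − r·ln z₂)/(1 − r)
ln z₀ = (1.87180 − 0.71759×3.33220) / 0.28241 = -1.8391
z₀ = exp(-1.8391) = 0.1590 m

z₀ ≈ 0.16 m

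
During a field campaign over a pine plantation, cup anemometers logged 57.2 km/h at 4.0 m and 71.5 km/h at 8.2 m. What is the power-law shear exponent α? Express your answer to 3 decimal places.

α ≈ 0.311

Power law: V₂/V₁ = (z₂/z₁)^α ⇒ α = ln(V₂/V₁) / ln(z₂/z₁)
α = ln(71.5/57.2) / ln(8.2/4.0) = ln(1.2500) / ln(2.0500)
  = 0.22314 / 0.71784 = 0.31085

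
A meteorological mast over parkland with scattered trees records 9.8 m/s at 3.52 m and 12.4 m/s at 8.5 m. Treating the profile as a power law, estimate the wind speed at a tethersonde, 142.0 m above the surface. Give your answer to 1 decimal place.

First find α: α = ln(V₂/V₁)/ln(z₂/z₁) = ln(12.4/9.8)/ln(8.5/3.52) = 0.23531/0.88161 = 0.2669
Extrapolate from 8.5 m to 142.0 m: V₃ = 12.4 × (142.0/8.5)^0.2669 = 12.4 × 2.1203 = 26.2921 m/s

26.3 m/s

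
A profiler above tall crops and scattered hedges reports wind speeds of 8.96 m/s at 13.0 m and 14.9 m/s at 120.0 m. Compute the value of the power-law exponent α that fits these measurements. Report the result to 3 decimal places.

α ≈ 0.229

Power law: V₂/V₁ = (z₂/z₁)^α ⇒ α = ln(V₂/V₁) / ln(z₂/z₁)
α = ln(14.9/8.96) / ln(120.0/13.0) = ln(1.6629) / ln(9.2308)
  = 0.50859 / 2.22254 = 0.22883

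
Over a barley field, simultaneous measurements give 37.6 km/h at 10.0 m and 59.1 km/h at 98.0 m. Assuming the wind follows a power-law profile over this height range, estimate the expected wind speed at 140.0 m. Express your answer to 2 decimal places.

63.43 km/h

First find α: α = ln(V₂/V₁)/ln(z₂/z₁) = ln(59.1/37.6)/ln(98.0/10.0) = 0.45223/2.28238 = 0.1981
Extrapolate from 98.0 m to 140.0 m: V₃ = 59.1 × (140.0/98.0)^0.1981 = 59.1 × 1.0732 = 63.4278 km/h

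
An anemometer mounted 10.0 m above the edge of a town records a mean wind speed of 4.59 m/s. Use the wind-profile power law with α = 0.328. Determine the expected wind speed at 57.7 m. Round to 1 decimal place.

Power-law profile: V₂ = V₁ · (z₂/z₁)^α
V₂ = 4.59 × (57.7/10.0)^0.328 = 4.59 × (5.7700)^0.328
    = 4.59 × 1.7769 = 8.1560 m/s

8.2 m/s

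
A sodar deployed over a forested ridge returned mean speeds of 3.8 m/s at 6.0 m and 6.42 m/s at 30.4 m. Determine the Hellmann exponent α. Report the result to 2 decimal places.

α ≈ 0.32

Power law: V₂/V₁ = (z₂/z₁)^α ⇒ α = ln(V₂/V₁) / ln(z₂/z₁)
α = ln(6.42/3.8) / ln(30.4/6.0) = ln(1.6895) / ln(5.0667)
  = 0.52442 / 1.62268 = 0.32318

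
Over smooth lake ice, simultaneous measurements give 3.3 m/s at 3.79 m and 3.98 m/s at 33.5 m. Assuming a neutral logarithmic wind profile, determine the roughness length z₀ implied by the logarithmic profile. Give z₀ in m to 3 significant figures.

Log law: V(z) ∝ ln(z/z₀). With r = V₁/V₂ = 3.3/3.98 = 0.82915,
r · ln(z₂/z₀) = ln(z₁/z₀) ⇒ ln z₀ = (ln z₁ − r·ln z₂)/(1 − r)
ln z₀ = (1.33237 − 0.82915×3.51155) / 0.17085 = -9.2431
z₀ = exp(-9.2431) = 0.00009678 m

z₀ ≈ 0.0000968 m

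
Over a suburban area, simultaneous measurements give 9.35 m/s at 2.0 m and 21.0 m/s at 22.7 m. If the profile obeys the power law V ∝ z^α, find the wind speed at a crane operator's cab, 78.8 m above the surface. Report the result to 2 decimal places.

First find α: α = ln(V₂/V₁)/ln(z₂/z₁) = ln(21.0/9.35)/ln(22.7/2.0) = 0.80915/2.42922 = 0.3331
Extrapolate from 22.7 m to 78.8 m: V₃ = 21.0 × (78.8/22.7)^0.3331 = 21.0 × 1.5137 = 31.7873 m/s

31.79 m/s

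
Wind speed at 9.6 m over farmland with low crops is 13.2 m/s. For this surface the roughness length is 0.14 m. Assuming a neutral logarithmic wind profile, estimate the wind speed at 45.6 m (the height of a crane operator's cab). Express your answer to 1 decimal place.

18.1 m/s

Log law: V(z) ∝ ln(z/z₀), so V₂/V₁ = ln(z₂/z₀) / ln(z₁/z₀).
ln(45.6/0.14) = 5.7860, ln(9.6/0.14) = 4.2279
V₂ = 13.2 × 5.7860/4.2279 = 13.2 × 1.3685 = 18.0647 m/s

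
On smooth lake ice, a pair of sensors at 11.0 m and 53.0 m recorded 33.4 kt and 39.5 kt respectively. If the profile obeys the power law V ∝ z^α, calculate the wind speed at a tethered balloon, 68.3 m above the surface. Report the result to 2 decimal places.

40.58 kt

First find α: α = ln(V₂/V₁)/ln(z₂/z₁) = ln(39.5/33.4)/ln(53.0/11.0) = 0.16774/1.57240 = 0.1067
Extrapolate from 53.0 m to 68.3 m: V₃ = 39.5 × (68.3/53.0)^0.1067 = 39.5 × 1.0274 = 40.5833 kt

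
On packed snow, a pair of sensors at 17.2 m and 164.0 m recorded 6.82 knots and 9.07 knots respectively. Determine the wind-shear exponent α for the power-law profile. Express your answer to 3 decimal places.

α ≈ 0.126

Power law: V₂/V₁ = (z₂/z₁)^α ⇒ α = ln(V₂/V₁) / ln(z₂/z₁)
α = ln(9.07/6.82) / ln(164.0/17.2) = ln(1.3299) / ln(9.5349)
  = 0.28511 / 2.25496 = 0.12644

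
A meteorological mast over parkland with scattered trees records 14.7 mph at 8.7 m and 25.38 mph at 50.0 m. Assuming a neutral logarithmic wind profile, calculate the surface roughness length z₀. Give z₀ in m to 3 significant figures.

Log law: V(z) ∝ ln(z/z₀). With r = V₁/V₂ = 14.7/25.38 = 0.57920,
r · ln(z₂/z₀) = ln(z₁/z₀) ⇒ ln z₀ = (ln z₁ − r·ln z₂)/(1 − r)
ln z₀ = (2.16332 − 0.57920×3.91202) / 0.42080 = -0.2436
z₀ = exp(-0.2436) = 0.7838 m

z₀ ≈ 0.784 m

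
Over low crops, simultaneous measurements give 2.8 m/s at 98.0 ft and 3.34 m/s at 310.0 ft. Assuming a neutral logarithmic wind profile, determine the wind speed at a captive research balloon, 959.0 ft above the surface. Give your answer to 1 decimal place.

3.9 m/s

Log law: V ∝ ln(z/z₀). From the pair, with r = V₁/V₂ = 0.83832,
ln z₀ = (ln z₁ − r·ln z₂)/(1 − r) = (4.5850 − 0.83832×5.7366)/0.16168 = -1.3863 → z₀ = 0.2500 ft
V₃ = V₁ · ln(z₃/z₀)/ln(z₁/z₀) = 2.8 × 8.2522/5.9713 = 3.8695 m/s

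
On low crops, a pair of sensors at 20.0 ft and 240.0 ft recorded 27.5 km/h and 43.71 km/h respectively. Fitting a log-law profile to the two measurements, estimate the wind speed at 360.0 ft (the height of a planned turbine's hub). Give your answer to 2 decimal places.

Log law: V ∝ ln(z/z₀). From the pair, with r = V₁/V₂ = 0.62915,
ln z₀ = (ln z₁ − r·ln z₂)/(1 − r) = (2.9957 − 0.62915×5.4806)/0.37085 = -1.2199 → z₀ = 0.2953 ft
V₃ = V₁ · ln(z₃/z₀)/ln(z₁/z₀) = 27.5 × 7.1060/4.2156 = 46.3550 km/h

46.36 km/h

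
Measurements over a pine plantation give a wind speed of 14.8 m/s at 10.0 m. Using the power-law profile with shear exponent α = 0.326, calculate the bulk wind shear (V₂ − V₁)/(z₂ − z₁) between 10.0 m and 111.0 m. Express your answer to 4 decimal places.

0.1746 m/s/m

Power law: V₂ = V₁ · (z₂/z₁)^α = 14.8 × (11.1000)^0.326 = 32.4367 m/s
ΔV/Δz = (32.4367 − 14.8)/(111.0 − 10.0) = 17.6367/101.0000 = 0.17462 m/s/m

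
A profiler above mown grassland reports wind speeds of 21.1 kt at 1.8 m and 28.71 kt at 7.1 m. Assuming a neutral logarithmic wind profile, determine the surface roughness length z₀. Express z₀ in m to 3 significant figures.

z₀ ≈ 0.0401 m

Log law: V(z) ∝ ln(z/z₀). With r = V₁/V₂ = 21.1/28.71 = 0.73494,
r · ln(z₂/z₀) = ln(z₁/z₀) ⇒ ln z₀ = (ln z₁ − r·ln z₂)/(1 − r)
ln z₀ = (0.58779 − 0.73494×1.96009) / 0.26506 = -3.2172
z₀ = exp(-3.2172) = 0.04007 m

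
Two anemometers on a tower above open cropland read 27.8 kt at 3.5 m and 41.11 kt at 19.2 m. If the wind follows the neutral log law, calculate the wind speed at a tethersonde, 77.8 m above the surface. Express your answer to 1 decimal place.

52.1 kt

Log law: V ∝ ln(z/z₀). From the pair, with r = V₁/V₂ = 0.67623,
ln z₀ = (ln z₁ − r·ln z₂)/(1 − r) = (1.2528 − 0.67623×2.9549)/0.32377 = -2.3024 → z₀ = 0.1000 m
V₃ = V₁ · ln(z₃/z₀)/ln(z₁/z₀) = 27.8 × 6.6566/3.5552 = 52.0513 kt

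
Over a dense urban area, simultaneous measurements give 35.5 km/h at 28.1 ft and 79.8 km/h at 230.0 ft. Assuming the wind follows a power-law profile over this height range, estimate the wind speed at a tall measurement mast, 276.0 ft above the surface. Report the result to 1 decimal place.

85.6 km/h

First find α: α = ln(V₂/V₁)/ln(z₂/z₁) = ln(79.8/35.5)/ln(230.0/28.1) = 0.80999/2.10231 = 0.3853
Extrapolate from 230.0 ft to 276.0 ft: V₃ = 79.8 × (276.0/230.0)^0.3853 = 79.8 × 1.0728 = 85.6072 km/h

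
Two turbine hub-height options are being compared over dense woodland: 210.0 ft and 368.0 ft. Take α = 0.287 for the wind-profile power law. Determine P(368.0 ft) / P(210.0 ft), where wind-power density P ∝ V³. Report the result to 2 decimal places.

Speed ratio: V_B/V_A = (z_B/z_A)^α = (368.0/210.0)^0.287 = (1.7524)^0.287 = 1.17468
Power-density ratio: P_B/P_A = (V_B/V_A)³ = (1.17468)³ = 1.62093

1.62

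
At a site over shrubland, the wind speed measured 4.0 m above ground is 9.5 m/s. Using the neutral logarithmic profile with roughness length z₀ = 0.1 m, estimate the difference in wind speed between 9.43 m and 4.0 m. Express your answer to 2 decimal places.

Log law: V₂ = V₁ · ln(z₂/z₀)/ln(z₁/z₀) = 9.5 × 4.5465/3.6889 = 11.7086 m/s
ΔV = 11.7086 − 9.5 = 2.2086 m/s

2.21 m/s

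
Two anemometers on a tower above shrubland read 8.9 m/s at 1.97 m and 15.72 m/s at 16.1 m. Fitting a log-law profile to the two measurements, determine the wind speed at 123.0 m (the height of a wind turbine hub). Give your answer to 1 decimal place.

22.3 m/s

Log law: V ∝ ln(z/z₀). From the pair, with r = V₁/V₂ = 0.56616,
ln z₀ = (ln z₁ − r·ln z₂)/(1 − r) = (0.6780 − 0.56616×2.7788)/0.43384 = -2.0635 → z₀ = 0.1270 m
V₃ = V₁ · ln(z₃/z₀)/ln(z₁/z₀) = 8.9 × 6.8756/2.7415 = 22.3211 m/s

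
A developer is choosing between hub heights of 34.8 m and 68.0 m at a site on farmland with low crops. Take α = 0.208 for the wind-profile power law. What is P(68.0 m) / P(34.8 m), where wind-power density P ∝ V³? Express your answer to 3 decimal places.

Speed ratio: V_B/V_A = (z_B/z_A)^α = (68.0/34.8)^0.208 = (1.9540)^0.208 = 1.14951
Power-density ratio: P_B/P_A = (V_B/V_A)³ = (1.14951)³ = 1.51894

1.519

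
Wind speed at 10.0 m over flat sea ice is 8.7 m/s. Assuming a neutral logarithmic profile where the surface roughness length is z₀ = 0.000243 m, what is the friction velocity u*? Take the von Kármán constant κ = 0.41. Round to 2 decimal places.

u* ≈ 0.34 m/s

Log law: V(z) = (u*/κ) · ln(z/z₀) ⇒ u* = κ · V / ln(z/z₀)
u* = 0.41 × 8.7 / ln(10.0/0.000243) = 0.41 × 8.7 / 10.6250
   = 3.5670 / 10.6250 = 0.3357 m/s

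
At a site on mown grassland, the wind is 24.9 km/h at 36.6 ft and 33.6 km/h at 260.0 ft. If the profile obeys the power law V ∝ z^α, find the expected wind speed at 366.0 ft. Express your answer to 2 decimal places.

First find α: α = ln(V₂/V₁)/ln(z₂/z₁) = ln(33.6/24.9)/ln(260.0/36.6) = 0.29966/1.96063 = 0.1528
Extrapolate from 260.0 ft to 366.0 ft: V₃ = 33.6 × (366.0/260.0)^0.1528 = 33.6 × 1.0537 = 35.4027 km/h

35.40 km/h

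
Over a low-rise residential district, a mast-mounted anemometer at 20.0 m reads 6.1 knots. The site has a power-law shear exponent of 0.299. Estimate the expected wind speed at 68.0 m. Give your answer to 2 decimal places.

Power-law profile: V₂ = V₁ · (z₂/z₁)^α
V₂ = 6.1 × (68.0/20.0)^0.299 = 6.1 × (3.4000)^0.299
    = 6.1 × 1.4418 = 8.7951 knots

8.80 knots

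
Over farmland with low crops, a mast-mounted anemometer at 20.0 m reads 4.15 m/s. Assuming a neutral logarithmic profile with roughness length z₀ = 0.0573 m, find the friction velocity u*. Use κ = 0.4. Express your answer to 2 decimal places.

u* ≈ 0.28 m/s

Log law: V(z) = (u*/κ) · ln(z/z₀) ⇒ u* = κ · V / ln(z/z₀)
u* = 0.4 × 4.15 / ln(20.0/0.0573) = 0.4 × 4.15 / 5.8552
   = 1.6600 / 5.8552 = 0.2835 m/s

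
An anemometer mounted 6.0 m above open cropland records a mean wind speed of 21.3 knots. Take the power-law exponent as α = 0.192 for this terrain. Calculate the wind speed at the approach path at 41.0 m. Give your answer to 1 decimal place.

Power-law profile: V₂ = V₁ · (z₂/z₁)^α
V₂ = 21.3 × (41.0/6.0)^0.192 = 21.3 × (6.8333)^0.192
    = 21.3 × 1.4463 = 30.8056 knots

30.8 knots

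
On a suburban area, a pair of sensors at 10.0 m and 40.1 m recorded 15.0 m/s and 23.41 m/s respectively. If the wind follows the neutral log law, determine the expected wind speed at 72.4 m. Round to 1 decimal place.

Log law: V ∝ ln(z/z₀). From the pair, with r = V₁/V₂ = 0.64075,
ln z₀ = (ln z₁ − r·ln z₂)/(1 − r) = (2.3026 − 0.64075×3.6914)/0.35925 = -0.1745 → z₀ = 0.8399 m
V₃ = V₁ · ln(z₃/z₀)/ln(z₁/z₀) = 15.0 × 4.4567/2.4770 = 26.9878 m/s

27.0 m/s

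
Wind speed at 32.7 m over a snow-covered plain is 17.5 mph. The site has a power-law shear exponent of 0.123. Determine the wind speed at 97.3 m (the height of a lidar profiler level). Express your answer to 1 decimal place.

20.0 mph

Power-law profile: V₂ = V₁ · (z₂/z₁)^α
V₂ = 17.5 × (97.3/32.7)^0.123 = 17.5 × (2.9755)^0.123
    = 17.5 × 1.1435 = 20.0118 mph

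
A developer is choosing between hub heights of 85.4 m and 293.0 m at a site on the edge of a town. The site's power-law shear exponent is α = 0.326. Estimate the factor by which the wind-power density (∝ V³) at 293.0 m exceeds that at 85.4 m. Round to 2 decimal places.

Speed ratio: V_B/V_A = (z_B/z_A)^α = (293.0/85.4)^0.326 = (3.4309)^0.326 = 1.49466
Power-density ratio: P_B/P_A = (V_B/V_A)³ = (1.49466)³ = 3.33911

3.34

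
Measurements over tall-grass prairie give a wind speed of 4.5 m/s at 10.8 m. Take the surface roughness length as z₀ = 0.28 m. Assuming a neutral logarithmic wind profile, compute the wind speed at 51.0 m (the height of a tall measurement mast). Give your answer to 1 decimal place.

Log law: V(z) ∝ ln(z/z₀), so V₂/V₁ = ln(z₂/z₀) / ln(z₁/z₀).
ln(51.0/0.28) = 5.2048, ln(10.8/0.28) = 3.6525
V₂ = 4.5 × 5.2048/3.6525 = 4.5 × 1.4250 = 6.4125 m/s

6.4 m/s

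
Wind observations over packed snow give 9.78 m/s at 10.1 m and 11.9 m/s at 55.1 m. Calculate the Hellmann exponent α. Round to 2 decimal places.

α ≈ 0.12

Power law: V₂/V₁ = (z₂/z₁)^α ⇒ α = ln(V₂/V₁) / ln(z₂/z₁)
α = ln(11.9/9.78) / ln(55.1/10.1) = ln(1.2168) / ln(5.4554)
  = 0.19620 / 1.69661 = 0.11564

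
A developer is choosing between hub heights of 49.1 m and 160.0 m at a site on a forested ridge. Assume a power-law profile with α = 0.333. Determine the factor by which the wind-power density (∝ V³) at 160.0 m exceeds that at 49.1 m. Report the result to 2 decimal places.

3.25

Speed ratio: V_B/V_A = (z_B/z_A)^α = (160.0/49.1)^0.333 = (3.2587)^0.333 = 1.48198
Power-density ratio: P_B/P_A = (V_B/V_A)³ = (1.48198)³ = 3.25481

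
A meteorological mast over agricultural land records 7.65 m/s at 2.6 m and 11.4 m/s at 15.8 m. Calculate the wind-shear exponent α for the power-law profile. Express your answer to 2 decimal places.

Power law: V₂/V₁ = (z₂/z₁)^α ⇒ α = ln(V₂/V₁) / ln(z₂/z₁)
α = ln(11.4/7.65) / ln(15.8/2.6) = ln(1.4902) / ln(6.0769)
  = 0.39891 / 1.80450 = 0.22106

α ≈ 0.22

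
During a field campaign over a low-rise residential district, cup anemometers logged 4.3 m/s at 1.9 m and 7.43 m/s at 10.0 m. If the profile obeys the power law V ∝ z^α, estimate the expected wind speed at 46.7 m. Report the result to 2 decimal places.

First find α: α = ln(V₂/V₁)/ln(z₂/z₁) = ln(7.43/4.3)/ln(10.0/1.9) = 0.54691/1.66073 = 0.3293
Extrapolate from 10.0 m to 46.7 m: V₃ = 7.43 × (46.7/10.0)^0.3293 = 7.43 × 1.6612 = 12.3426 m/s

12.34 m/s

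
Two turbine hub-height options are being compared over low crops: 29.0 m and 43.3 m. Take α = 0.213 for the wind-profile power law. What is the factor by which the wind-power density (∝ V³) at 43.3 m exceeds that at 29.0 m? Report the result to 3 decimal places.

Speed ratio: V_B/V_A = (z_B/z_A)^α = (43.3/29.0)^0.213 = (1.4931)^0.213 = 1.08913
Power-density ratio: P_B/P_A = (V_B/V_A)³ = (1.08913)³ = 1.29194

1.292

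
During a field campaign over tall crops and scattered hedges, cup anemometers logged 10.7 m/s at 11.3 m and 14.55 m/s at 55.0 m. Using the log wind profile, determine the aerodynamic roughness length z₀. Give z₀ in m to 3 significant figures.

Log law: V(z) ∝ ln(z/z₀). With r = V₁/V₂ = 10.7/14.55 = 0.73540,
r · ln(z₂/z₀) = ln(z₁/z₀) ⇒ ln z₀ = (ln z₁ − r·ln z₂)/(1 − r)
ln z₀ = (2.42480 − 0.73540×4.00733) / 0.26460 = -1.9734
z₀ = exp(-1.9734) = 0.1390 m

z₀ ≈ 0.139 m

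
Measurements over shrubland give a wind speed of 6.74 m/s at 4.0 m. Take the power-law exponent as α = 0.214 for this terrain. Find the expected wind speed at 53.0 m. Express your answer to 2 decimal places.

11.72 m/s

Power-law profile: V₂ = V₁ · (z₂/z₁)^α
V₂ = 6.74 × (53.0/4.0)^0.214 = 6.74 × (13.2500)^0.214
    = 6.74 × 1.7384 = 11.7169 m/s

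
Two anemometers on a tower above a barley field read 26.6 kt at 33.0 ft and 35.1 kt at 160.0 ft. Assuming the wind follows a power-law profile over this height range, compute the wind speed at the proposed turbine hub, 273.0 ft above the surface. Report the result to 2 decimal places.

First find α: α = ln(V₂/V₁)/ln(z₂/z₁) = ln(35.1/26.6)/ln(160.0/33.0) = 0.27729/1.57867 = 0.1756
Extrapolate from 160.0 ft to 273.0 ft: V₃ = 35.1 × (273.0/160.0)^0.1756 = 35.1 × 1.0984 = 38.5536 kt

38.55 kt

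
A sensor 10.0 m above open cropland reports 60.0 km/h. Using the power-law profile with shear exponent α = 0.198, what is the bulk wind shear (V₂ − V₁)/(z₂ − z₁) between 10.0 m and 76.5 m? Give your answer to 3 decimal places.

0.448 km/h/m

Power law: V₂ = V₁ · (z₂/z₁)^α = 60.0 × (7.6500)^0.198 = 89.7669 km/h
ΔV/Δz = (89.7669 − 60.0)/(76.5 − 10.0) = 29.7669/66.5000 = 0.44762 km/h/m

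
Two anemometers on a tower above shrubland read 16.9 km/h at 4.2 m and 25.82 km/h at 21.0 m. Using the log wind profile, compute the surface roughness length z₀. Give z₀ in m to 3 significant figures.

Log law: V(z) ∝ ln(z/z₀). With r = V₁/V₂ = 16.9/25.82 = 0.65453,
r · ln(z₂/z₀) = ln(z₁/z₀) ⇒ ln z₀ = (ln z₁ − r·ln z₂)/(1 − r)
ln z₀ = (1.43508 − 0.65453×3.04452) / 0.34547 = -1.6142
z₀ = exp(-1.6142) = 0.1991 m

z₀ ≈ 0.199 m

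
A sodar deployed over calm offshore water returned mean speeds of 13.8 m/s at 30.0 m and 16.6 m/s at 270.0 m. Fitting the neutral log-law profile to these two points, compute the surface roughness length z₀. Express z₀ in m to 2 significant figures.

Log law: V(z) ∝ ln(z/z₀). With r = V₁/V₂ = 13.8/16.6 = 0.83133,
r · ln(z₂/z₀) = ln(z₁/z₀) ⇒ ln z₀ = (ln z₁ − r·ln z₂)/(1 − r)
ln z₀ = (3.40120 − 0.83133×5.59842) / 0.16867 = -7.4280
z₀ = exp(-7.4280) = 0.0005944 m

z₀ ≈ 0.00059 m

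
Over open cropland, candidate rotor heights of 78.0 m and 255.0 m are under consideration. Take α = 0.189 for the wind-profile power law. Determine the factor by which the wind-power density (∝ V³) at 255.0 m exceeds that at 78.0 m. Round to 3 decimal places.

Speed ratio: V_B/V_A = (z_B/z_A)^α = (255.0/78.0)^0.189 = (3.2692)^0.189 = 1.25092
Power-density ratio: P_B/P_A = (V_B/V_A)³ = (1.25092)³ = 1.95745

1.957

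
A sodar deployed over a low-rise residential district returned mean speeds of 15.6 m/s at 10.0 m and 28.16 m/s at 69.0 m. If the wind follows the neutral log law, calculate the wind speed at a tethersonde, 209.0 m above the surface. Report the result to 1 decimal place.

Log law: V ∝ ln(z/z₀). From the pair, with r = V₁/V₂ = 0.55398,
ln z₀ = (ln z₁ − r·ln z₂)/(1 − r) = (2.3026 − 0.55398×4.2341)/0.44602 = -0.0964 → z₀ = 0.9081 m
V₃ = V₁ · ln(z₃/z₀)/ln(z₁/z₀) = 15.6 × 5.4388/2.3990 = 35.3664 m/s

35.4 m/s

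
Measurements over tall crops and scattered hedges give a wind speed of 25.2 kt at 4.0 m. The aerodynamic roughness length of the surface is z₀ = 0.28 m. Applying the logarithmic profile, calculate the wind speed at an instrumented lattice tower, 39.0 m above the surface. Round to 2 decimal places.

46.78 kt

Log law: V(z) ∝ ln(z/z₀), so V₂/V₁ = ln(z₂/z₀) / ln(z₁/z₀).
ln(39.0/0.28) = 4.9365, ln(4.0/0.28) = 2.6593
V₂ = 25.2 × 4.9365/2.6593 = 25.2 × 1.8564 = 46.7801 kt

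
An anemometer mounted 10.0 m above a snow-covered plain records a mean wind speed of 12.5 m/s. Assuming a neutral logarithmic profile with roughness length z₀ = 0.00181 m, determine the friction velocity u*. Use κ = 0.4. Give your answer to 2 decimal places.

u* ≈ 0.58 m/s

Log law: V(z) = (u*/κ) · ln(z/z₀) ⇒ u* = κ · V / ln(z/z₀)
u* = 0.4 × 12.5 / ln(10.0/0.00181) = 0.4 × 12.5 / 8.6170
   = 5.0000 / 8.6170 = 0.5802 m/s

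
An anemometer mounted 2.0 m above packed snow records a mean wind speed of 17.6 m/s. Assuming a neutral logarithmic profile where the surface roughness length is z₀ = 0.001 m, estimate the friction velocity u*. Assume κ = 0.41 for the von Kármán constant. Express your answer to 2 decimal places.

u* ≈ 0.95 m/s

Log law: V(z) = (u*/κ) · ln(z/z₀) ⇒ u* = κ · V / ln(z/z₀)
u* = 0.41 × 17.6 / ln(2.0/0.001) = 0.41 × 17.6 / 7.6009
   = 7.2160 / 7.6009 = 0.9494 m/s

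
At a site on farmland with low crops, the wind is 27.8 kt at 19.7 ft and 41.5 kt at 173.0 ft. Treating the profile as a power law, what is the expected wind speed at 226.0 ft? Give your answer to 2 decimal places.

First find α: α = ln(V₂/V₁)/ln(z₂/z₁) = ln(41.5/27.8)/ln(173.0/19.7) = 0.40066/2.17267 = 0.1844
Extrapolate from 173.0 ft to 226.0 ft: V₃ = 41.5 × (226.0/173.0)^0.1844 = 41.5 × 1.0505 = 43.5964 kt

43.60 kt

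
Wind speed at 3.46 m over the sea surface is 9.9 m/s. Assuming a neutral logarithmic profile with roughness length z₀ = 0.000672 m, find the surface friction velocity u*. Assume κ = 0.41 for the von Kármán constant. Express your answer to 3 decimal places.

Log law: V(z) = (u*/κ) · ln(z/z₀) ⇒ u* = κ · V / ln(z/z₀)
u* = 0.41 × 9.9 / ln(3.46/0.000672) = 0.41 × 9.9 / 8.5465
   = 4.0590 / 8.5465 = 0.4749 m/s

u* ≈ 0.475 m/s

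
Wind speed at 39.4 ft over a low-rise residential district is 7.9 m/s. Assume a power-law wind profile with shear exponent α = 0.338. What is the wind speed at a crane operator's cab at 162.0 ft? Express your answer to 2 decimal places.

12.74 m/s

Power-law profile: V₂ = V₁ · (z₂/z₁)^α
V₂ = 7.9 × (162.0/39.4)^0.338 = 7.9 × (4.1117)^0.338
    = 7.9 × 1.6126 = 12.7399 m/s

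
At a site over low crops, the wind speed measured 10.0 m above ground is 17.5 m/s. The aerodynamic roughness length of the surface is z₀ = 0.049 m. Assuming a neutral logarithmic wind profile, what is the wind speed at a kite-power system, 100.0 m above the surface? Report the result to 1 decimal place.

25.1 m/s

Log law: V(z) ∝ ln(z/z₀), so V₂/V₁ = ln(z₂/z₀) / ln(z₁/z₀).
ln(100.0/0.049) = 7.6211, ln(10.0/0.049) = 5.3185
V₂ = 17.5 × 7.6211/5.3185 = 17.5 × 1.4329 = 25.0764 m/s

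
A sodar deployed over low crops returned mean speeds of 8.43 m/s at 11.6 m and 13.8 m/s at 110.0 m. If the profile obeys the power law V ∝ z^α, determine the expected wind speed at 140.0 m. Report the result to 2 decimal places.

14.55 m/s

First find α: α = ln(V₂/V₁)/ln(z₂/z₁) = ln(13.8/8.43)/ln(110.0/11.6) = 0.49287/2.24948 = 0.2191
Extrapolate from 110.0 m to 140.0 m: V₃ = 13.8 × (140.0/110.0)^0.2191 = 13.8 × 1.0543 = 14.5488 m/s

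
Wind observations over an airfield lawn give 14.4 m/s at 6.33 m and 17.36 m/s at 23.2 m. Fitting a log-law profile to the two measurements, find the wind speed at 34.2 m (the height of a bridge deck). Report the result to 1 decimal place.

Log law: V ∝ ln(z/z₀). From the pair, with r = V₁/V₂ = 0.82949,
ln z₀ = (ln z₁ − r·ln z₂)/(1 − r) = (1.8453 − 0.82949×3.1442)/0.17051 = -4.4734 → z₀ = 0.01141 m
V₃ = V₁ · ln(z₃/z₀)/ln(z₁/z₀) = 14.4 × 8.0057/6.3187 = 18.2444 m/s

18.2 m/s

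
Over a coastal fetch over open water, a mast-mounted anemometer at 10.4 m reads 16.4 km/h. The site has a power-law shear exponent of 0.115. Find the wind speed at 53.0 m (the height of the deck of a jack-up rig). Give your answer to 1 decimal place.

Power-law profile: V₂ = V₁ · (z₂/z₁)^α
V₂ = 16.4 × (53.0/10.4)^0.115 = 16.4 × (5.0962)^0.115
    = 16.4 × 1.2060 = 19.7777 km/h

19.8 km/h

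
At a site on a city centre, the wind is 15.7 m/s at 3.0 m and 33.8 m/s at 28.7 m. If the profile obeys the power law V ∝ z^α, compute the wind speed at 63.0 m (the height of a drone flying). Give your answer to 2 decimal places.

44.14 m/s

First find α: α = ln(V₂/V₁)/ln(z₂/z₁) = ln(33.8/15.7)/ln(28.7/3.0) = 0.76680/2.25828 = 0.3395
Extrapolate from 28.7 m to 63.0 m: V₃ = 33.8 × (63.0/28.7)^0.3395 = 33.8 × 1.3060 = 44.1427 m/s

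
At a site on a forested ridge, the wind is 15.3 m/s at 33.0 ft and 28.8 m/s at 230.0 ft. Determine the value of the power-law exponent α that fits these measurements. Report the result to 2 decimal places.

Power law: V₂/V₁ = (z₂/z₁)^α ⇒ α = ln(V₂/V₁) / ln(z₂/z₁)
α = ln(28.8/15.3) / ln(230.0/33.0) = ln(1.8824) / ln(6.9697)
  = 0.63252 / 1.94157 = 0.32578

α ≈ 0.33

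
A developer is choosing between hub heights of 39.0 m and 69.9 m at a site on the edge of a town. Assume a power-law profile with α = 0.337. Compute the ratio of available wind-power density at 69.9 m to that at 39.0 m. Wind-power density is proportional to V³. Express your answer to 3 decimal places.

Speed ratio: V_B/V_A = (z_B/z_A)^α = (69.9/39.0)^0.337 = (1.7923)^0.337 = 1.21731
Power-density ratio: P_B/P_A = (V_B/V_A)³ = (1.21731)³ = 1.80385

1.804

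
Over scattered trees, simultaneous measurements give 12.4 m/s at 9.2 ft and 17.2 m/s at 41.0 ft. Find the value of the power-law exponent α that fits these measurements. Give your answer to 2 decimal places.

α ≈ 0.22

Power law: V₂/V₁ = (z₂/z₁)^α ⇒ α = ln(V₂/V₁) / ln(z₂/z₁)
α = ln(17.2/12.4) / ln(41.0/9.2) = ln(1.3871) / ln(4.4565)
  = 0.32721 / 1.49437 = 0.21896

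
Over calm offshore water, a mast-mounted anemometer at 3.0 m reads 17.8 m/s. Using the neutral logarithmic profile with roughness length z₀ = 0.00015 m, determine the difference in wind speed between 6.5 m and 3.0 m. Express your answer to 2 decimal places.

Log law: V₂ = V₁ · ln(z₂/z₀)/ln(z₁/z₀) = 17.8 × 10.6767/9.9035 = 19.1897 m/s
ΔV = 19.1897 − 17.8 = 1.3897 m/s

1.39 m/s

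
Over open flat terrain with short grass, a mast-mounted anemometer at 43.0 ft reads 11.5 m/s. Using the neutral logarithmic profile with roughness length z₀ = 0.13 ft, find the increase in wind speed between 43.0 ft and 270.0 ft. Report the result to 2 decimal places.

3.64 m/s

Log law: V₂ = V₁ · ln(z₂/z₀)/ln(z₁/z₀) = 11.5 × 7.6386/5.8014 = 15.1419 m/s
ΔV = 15.1419 − 11.5 = 3.6419 m/s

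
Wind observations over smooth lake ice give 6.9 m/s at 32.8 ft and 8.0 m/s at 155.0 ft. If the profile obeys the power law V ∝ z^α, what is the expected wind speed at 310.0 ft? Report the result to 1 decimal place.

First find α: α = ln(V₂/V₁)/ln(z₂/z₁) = ln(8.0/6.9)/ln(155.0/32.8) = 0.14792/1.55300 = 0.0952
Extrapolate from 155.0 ft to 310.0 ft: V₃ = 8.0 × (310.0/155.0)^0.0952 = 8.0 × 1.0682 = 8.5460 m/s

8.5 m/s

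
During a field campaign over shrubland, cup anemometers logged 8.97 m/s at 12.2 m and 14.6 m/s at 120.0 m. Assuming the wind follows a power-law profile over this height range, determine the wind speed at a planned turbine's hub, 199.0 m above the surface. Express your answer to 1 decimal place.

16.3 m/s

First find α: α = ln(V₂/V₁)/ln(z₂/z₁) = ln(14.6/8.97)/ln(120.0/12.2) = 0.48714/2.28606 = 0.2131
Extrapolate from 120.0 m to 199.0 m: V₃ = 14.6 × (199.0/120.0)^0.2131 = 14.6 × 1.1138 = 16.2616 m/s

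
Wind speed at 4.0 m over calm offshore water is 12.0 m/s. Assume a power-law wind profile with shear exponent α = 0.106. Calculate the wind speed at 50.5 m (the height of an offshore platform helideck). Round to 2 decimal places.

15.70 m/s

Power-law profile: V₂ = V₁ · (z₂/z₁)^α
V₂ = 12.0 × (50.5/4.0)^0.106 = 12.0 × (12.6250)^0.106
    = 12.0 × 1.3084 = 15.7004 m/s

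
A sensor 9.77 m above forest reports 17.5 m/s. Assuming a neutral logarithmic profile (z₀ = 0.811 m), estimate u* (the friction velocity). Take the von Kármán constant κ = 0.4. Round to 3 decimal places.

Log law: V(z) = (u*/κ) · ln(z/z₀) ⇒ u* = κ · V / ln(z/z₀)
u* = 0.4 × 17.5 / ln(9.77/0.811) = 0.4 × 17.5 / 2.4888
   = 7.0000 / 2.4888 = 2.8126 m/s

u* ≈ 2.813 m/s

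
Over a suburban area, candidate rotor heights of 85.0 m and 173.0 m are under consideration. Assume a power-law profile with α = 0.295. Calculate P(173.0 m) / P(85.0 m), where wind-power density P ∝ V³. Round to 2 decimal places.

1.88

Speed ratio: V_B/V_A = (z_B/z_A)^α = (173.0/85.0)^0.295 = (2.0353)^0.295 = 1.23323
Power-density ratio: P_B/P_A = (V_B/V_A)³ = (1.23323)³ = 1.87558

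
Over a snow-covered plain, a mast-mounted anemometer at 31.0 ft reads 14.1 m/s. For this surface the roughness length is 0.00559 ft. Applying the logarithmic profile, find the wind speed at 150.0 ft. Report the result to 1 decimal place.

16.7 m/s

Log law: V(z) ∝ ln(z/z₀), so V₂/V₁ = ln(z₂/z₀) / ln(z₁/z₀).
ln(150.0/0.00559) = 10.1974, ln(31.0/0.00559) = 8.6208
V₂ = 14.1 × 10.1974/8.6208 = 14.1 × 1.1829 = 16.6787 m/s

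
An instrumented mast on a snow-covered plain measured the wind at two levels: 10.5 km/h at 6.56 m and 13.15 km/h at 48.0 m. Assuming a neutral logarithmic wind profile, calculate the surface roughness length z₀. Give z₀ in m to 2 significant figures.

z₀ ≈ 0.0025 m

Log law: V(z) ∝ ln(z/z₀). With r = V₁/V₂ = 10.5/13.15 = 0.79848,
r · ln(z₂/z₀) = ln(z₁/z₀) ⇒ ln z₀ = (ln z₁ − r·ln z₂)/(1 − r)
ln z₀ = (1.88099 − 0.79848×3.87120) / 0.20152 = -6.0047
z₀ = exp(-6.0047) = 0.002467 m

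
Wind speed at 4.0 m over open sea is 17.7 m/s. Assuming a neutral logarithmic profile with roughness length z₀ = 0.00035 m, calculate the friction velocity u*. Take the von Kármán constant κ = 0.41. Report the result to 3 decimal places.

Log law: V(z) = (u*/κ) · ln(z/z₀) ⇒ u* = κ · V / ln(z/z₀)
u* = 0.41 × 17.7 / ln(4.0/0.00035) = 0.41 × 17.7 / 9.3439
   = 7.2570 / 9.3439 = 0.7767 m/s

u* ≈ 0.777 m/s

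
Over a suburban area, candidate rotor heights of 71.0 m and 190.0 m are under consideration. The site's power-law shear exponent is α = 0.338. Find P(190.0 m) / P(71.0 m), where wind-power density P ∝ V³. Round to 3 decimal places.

Speed ratio: V_B/V_A = (z_B/z_A)^α = (190.0/71.0)^0.338 = (2.6761)^0.338 = 1.39474
Power-density ratio: P_B/P_A = (V_B/V_A)³ = (1.39474)³ = 2.71319

2.713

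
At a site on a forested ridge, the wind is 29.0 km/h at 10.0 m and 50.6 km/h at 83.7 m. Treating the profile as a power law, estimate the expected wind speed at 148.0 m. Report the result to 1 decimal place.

58.7 km/h

First find α: α = ln(V₂/V₁)/ln(z₂/z₁) = ln(50.6/29.0)/ln(83.7/10.0) = 0.55666/2.12465 = 0.2620
Extrapolate from 83.7 m to 148.0 m: V₃ = 50.6 × (148.0/83.7)^0.2620 = 50.6 × 1.1611 = 58.7496 km/h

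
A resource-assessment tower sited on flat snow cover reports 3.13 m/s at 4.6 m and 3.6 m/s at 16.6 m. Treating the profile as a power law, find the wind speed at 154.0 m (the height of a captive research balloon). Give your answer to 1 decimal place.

First find α: α = ln(V₂/V₁)/ln(z₂/z₁) = ln(3.6/3.13)/ln(16.6/4.6) = 0.13990/1.28335 = 0.1090
Extrapolate from 16.6 m to 154.0 m: V₃ = 3.6 × (154.0/16.6)^0.1090 = 3.6 × 1.2749 = 4.5895 m/s

4.6 m/s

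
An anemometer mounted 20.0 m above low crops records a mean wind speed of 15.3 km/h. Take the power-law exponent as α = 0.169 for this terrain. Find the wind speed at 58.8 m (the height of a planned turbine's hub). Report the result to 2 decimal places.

18.36 km/h

Power-law profile: V₂ = V₁ · (z₂/z₁)^α
V₂ = 15.3 × (58.8/20.0)^0.169 = 15.3 × (2.9400)^0.169
    = 15.3 × 1.1999 = 18.3587 km/h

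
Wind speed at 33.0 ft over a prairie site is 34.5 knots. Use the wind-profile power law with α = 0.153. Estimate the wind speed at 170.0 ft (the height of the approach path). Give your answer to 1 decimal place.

Power-law profile: V₂ = V₁ · (z₂/z₁)^α
V₂ = 34.5 × (170.0/33.0)^0.153 = 34.5 × (5.1515)^0.153
    = 34.5 × 1.2851 = 44.3348 knots

44.3 knots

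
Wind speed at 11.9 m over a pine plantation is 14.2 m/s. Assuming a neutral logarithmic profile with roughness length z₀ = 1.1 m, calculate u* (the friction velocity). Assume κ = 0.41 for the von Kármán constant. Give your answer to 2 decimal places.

u* ≈ 2.44 m/s

Log law: V(z) = (u*/κ) · ln(z/z₀) ⇒ u* = κ · V / ln(z/z₀)
u* = 0.41 × 14.2 / ln(11.9/1.1) = 0.41 × 14.2 / 2.3812
   = 5.8220 / 2.3812 = 2.4450 m/s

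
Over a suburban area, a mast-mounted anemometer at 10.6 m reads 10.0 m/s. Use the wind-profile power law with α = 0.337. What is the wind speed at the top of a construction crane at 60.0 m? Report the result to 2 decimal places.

Power-law profile: V₂ = V₁ · (z₂/z₁)^α
V₂ = 10.0 × (60.0/10.6)^0.337 = 10.0 × (5.6604)^0.337
    = 10.0 × 1.7935 = 17.9353 m/s

17.94 m/s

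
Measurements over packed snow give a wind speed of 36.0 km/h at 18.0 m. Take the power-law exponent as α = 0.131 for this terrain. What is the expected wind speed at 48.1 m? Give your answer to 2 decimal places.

Power-law profile: V₂ = V₁ · (z₂/z₁)^α
V₂ = 36.0 × (48.1/18.0)^0.131 = 36.0 × (2.6722)^0.131
    = 36.0 × 1.1374 = 40.9471 km/h

40.95 km/h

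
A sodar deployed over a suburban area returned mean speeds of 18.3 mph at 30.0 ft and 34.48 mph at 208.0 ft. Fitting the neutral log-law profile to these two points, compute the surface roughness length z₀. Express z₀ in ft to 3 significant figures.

z₀ ≈ 3.36 ft

Log law: V(z) ∝ ln(z/z₀). With r = V₁/V₂ = 18.3/34.48 = 0.53074,
r · ln(z₂/z₀) = ln(z₁/z₀) ⇒ ln z₀ = (ln z₁ − r·ln z₂)/(1 − r)
ln z₀ = (3.40120 − 0.53074×5.33754) / 0.46926 = 1.2111
z₀ = exp(1.2111) = 3.357 ft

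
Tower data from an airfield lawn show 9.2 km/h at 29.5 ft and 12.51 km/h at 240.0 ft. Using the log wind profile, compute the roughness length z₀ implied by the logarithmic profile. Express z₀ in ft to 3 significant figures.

z₀ ≈ 0.0870 ft

Log law: V(z) ∝ ln(z/z₀). With r = V₁/V₂ = 9.2/12.51 = 0.73541,
r · ln(z₂/z₀) = ln(z₁/z₀) ⇒ ln z₀ = (ln z₁ − r·ln z₂)/(1 − r)
ln z₀ = (3.38439 − 0.73541×5.48064) / 0.26459 = -2.4420
z₀ = exp(-2.4420) = 0.08698 ft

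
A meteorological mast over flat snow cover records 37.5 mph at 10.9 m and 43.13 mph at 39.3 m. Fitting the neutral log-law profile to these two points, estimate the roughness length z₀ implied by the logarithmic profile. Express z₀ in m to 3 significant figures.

z₀ ≈ 0.00213 m

Log law: V(z) ∝ ln(z/z₀). With r = V₁/V₂ = 37.5/43.13 = 0.86946,
r · ln(z₂/z₀) = ln(z₁/z₀) ⇒ ln z₀ = (ln z₁ − r·ln z₂)/(1 − r)
ln z₀ = (2.38876 − 0.86946×3.67122) / 0.13054 = -6.1534
z₀ = exp(-6.1534) = 0.002126 m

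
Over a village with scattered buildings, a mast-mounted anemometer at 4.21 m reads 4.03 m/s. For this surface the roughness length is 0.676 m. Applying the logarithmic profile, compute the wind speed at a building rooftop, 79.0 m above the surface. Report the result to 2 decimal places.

10.49 m/s

Log law: V(z) ∝ ln(z/z₀), so V₂/V₁ = ln(z₂/z₀) / ln(z₁/z₀).
ln(79.0/0.676) = 4.7610, ln(4.21/0.676) = 1.8290
V₂ = 4.03 × 4.7610/1.8290 = 4.03 × 2.6030 = 10.4902 m/s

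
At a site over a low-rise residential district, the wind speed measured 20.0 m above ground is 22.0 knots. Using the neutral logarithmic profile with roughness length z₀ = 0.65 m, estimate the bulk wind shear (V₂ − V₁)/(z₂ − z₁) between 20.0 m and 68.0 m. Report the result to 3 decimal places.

0.164 knots/m

Log law: V₂ = V₁ · ln(z₂/z₀)/ln(z₁/z₀) = 22.0 × 4.6503/3.4265 = 29.8573 knots
ΔV/Δz = (29.8573 − 22.0)/(68.0 − 20.0) = 7.8573/48.0000 = 0.16369 knots/m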